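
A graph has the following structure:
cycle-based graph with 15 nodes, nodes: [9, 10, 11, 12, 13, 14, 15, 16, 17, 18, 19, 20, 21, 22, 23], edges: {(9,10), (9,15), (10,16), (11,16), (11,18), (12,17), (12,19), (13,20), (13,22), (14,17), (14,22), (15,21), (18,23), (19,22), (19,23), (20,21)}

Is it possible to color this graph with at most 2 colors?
No, G is not 2-colorable

Odd cycle [14, 17, 12, 19, 22] needs 3 colors (χ ≥ 3).
Hence χ(G) ≥ 3 > 2, so no proper 2-coloring exists.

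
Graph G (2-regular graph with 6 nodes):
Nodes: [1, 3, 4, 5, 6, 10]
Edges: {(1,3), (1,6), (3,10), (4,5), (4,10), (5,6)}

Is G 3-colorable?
A valid 3-coloring: color 1: [1, 5, 10]; color 2: [3, 4, 6].
(χ(G) = 2 ≤ 3.)

Yes, G is 3-colorable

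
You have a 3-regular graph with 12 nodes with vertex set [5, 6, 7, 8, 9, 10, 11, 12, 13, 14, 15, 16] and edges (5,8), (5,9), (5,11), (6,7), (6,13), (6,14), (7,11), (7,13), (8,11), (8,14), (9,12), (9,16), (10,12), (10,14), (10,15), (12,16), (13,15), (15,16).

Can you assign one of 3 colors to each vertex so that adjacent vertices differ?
Yes, G is 3-colorable

A valid 3-coloring: color 1: [6, 8, 9, 15]; color 2: [11, 12, 13, 14]; color 3: [5, 7, 10, 16].
(χ(G) = 3 ≤ 3.)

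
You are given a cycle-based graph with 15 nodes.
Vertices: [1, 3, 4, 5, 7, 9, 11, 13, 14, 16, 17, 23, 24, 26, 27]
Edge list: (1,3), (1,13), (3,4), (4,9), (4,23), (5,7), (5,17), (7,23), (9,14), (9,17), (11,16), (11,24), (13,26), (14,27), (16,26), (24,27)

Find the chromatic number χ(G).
χ(G) = 3

Clique number ω(G) = 2 (lower bound: χ ≥ ω).
Odd cycle [11, 16, 26, 13, 1, 3, 4, 9, 14, 27, 24] needs 3 colors (χ ≥ 3).
The coloring below uses 3 colors, so χ(G) = 3.
A valid 3-coloring: color 1: [1, 4, 7, 11, 17, 26, 27]; color 2: [3, 5, 9, 13, 16, 23, 24]; color 3: [14].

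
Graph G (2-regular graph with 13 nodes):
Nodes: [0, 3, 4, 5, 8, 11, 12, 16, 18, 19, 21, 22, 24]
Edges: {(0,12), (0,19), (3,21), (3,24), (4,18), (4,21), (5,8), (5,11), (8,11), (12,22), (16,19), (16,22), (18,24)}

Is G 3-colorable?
A valid 3-coloring: color 1: [3, 4, 11, 12, 19]; color 2: [0, 8, 16, 21, 24]; color 3: [5, 18, 22].
(χ(G) = 3 ≤ 3.)

Yes, G is 3-colorable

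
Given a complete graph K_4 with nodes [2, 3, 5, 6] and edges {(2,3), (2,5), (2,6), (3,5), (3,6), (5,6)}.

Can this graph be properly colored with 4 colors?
A valid 4-coloring: color 1: [2]; color 2: [6]; color 3: [5]; color 4: [3].
(χ(G) = 4 ≤ 4.)

Yes, G is 4-colorable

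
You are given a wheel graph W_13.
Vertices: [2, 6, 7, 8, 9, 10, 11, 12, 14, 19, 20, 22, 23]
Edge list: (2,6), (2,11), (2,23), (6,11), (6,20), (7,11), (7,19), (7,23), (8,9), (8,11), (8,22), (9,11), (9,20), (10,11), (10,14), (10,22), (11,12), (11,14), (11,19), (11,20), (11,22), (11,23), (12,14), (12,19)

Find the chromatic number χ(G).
χ(G) = 3

Clique number ω(G) = 3 (lower bound: χ ≥ ω).
The clique on [2, 6, 11] has size 3, forcing χ ≥ 3, and the coloring below uses 3 colors, so χ(G) = 3.
A valid 3-coloring: color 1: [11]; color 2: [2, 7, 8, 10, 12, 20]; color 3: [6, 9, 14, 19, 22, 23].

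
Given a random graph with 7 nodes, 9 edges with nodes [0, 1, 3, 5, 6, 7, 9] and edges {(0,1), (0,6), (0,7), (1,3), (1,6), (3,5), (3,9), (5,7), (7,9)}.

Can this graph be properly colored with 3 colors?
A valid 3-coloring: color 1: [1, 7]; color 2: [0, 3]; color 3: [5, 6, 9].
(χ(G) = 3 ≤ 3.)

Yes, G is 3-colorable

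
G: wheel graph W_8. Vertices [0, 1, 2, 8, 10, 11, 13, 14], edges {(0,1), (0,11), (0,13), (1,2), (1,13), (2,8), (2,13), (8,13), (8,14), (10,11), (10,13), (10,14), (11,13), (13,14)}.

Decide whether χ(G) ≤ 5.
A valid 5-coloring: color 1: [13]; color 2: [2, 11, 14]; color 3: [1, 8, 10]; color 4: [0].
(χ(G) = 4 ≤ 5.)

Yes, G is 5-colorable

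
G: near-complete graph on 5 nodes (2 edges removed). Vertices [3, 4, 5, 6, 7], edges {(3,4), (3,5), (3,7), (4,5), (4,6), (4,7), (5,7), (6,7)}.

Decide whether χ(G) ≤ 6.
Yes, G is 6-colorable

A valid 6-coloring: color 1: [4]; color 2: [7]; color 3: [3, 6]; color 4: [5].
(χ(G) = 4 ≤ 6.)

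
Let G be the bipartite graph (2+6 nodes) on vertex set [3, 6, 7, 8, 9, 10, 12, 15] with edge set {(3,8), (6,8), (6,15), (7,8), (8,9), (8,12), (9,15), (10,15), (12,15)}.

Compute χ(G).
Clique number ω(G) = 2 (lower bound: χ ≥ ω).
The graph is bipartite (no odd cycle), so 2 colors suffice: χ(G) = 2.
A valid 2-coloring: color 1: [8, 15]; color 2: [3, 6, 7, 9, 10, 12].

χ(G) = 2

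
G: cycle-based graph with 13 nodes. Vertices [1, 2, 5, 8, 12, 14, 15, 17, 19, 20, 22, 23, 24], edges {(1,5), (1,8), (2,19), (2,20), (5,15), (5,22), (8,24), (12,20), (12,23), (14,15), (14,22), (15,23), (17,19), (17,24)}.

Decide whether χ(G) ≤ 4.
A valid 4-coloring: color 1: [2, 8, 12, 15, 17, 22]; color 2: [5, 14, 19, 20, 23, 24]; color 3: [1].
(χ(G) = 3 ≤ 4.)

Yes, G is 4-colorable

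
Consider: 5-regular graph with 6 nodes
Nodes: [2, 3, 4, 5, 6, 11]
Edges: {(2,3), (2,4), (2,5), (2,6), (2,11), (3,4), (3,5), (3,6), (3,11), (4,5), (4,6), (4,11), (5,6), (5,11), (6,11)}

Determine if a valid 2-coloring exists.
The clique on vertices [2, 3, 4, 5, 6, 11] has size 6 > 2, so it alone needs 6 colors.

No, G is not 2-colorable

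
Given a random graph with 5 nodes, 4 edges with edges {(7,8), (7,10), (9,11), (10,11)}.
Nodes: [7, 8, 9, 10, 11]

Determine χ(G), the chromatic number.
χ(G) = 2

Clique number ω(G) = 2 (lower bound: χ ≥ ω).
The graph is bipartite (no odd cycle), so 2 colors suffice: χ(G) = 2.
A valid 2-coloring: color 1: [7, 11]; color 2: [8, 9, 10].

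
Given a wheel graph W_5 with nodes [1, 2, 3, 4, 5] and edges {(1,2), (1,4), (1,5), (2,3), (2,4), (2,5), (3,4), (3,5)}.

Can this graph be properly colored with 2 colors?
No, G is not 2-colorable

The clique on vertices [1, 2, 4] has size 3 > 2, so it alone needs 3 colors.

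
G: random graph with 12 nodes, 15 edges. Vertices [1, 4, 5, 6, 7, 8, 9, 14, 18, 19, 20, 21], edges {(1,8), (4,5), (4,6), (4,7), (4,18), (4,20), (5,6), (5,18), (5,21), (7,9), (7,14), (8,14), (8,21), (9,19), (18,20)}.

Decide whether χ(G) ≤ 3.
A valid 3-coloring: color 1: [1, 4, 9, 14, 21]; color 2: [5, 7, 8, 19, 20]; color 3: [6, 18].
(χ(G) = 3 ≤ 3.)

Yes, G is 3-colorable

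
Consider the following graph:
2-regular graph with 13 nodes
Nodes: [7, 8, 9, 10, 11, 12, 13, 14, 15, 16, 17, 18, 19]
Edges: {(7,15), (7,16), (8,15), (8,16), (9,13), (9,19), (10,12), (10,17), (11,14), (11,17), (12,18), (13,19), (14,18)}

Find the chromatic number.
χ(G) = 3

Clique number ω(G) = 3 (lower bound: χ ≥ ω).
The clique on [9, 13, 19] has size 3, forcing χ ≥ 3, and the coloring below uses 3 colors, so χ(G) = 3.
A valid 3-coloring: color 1: [7, 8, 9, 10, 11, 18]; color 2: [12, 13, 14, 15, 16, 17]; color 3: [19].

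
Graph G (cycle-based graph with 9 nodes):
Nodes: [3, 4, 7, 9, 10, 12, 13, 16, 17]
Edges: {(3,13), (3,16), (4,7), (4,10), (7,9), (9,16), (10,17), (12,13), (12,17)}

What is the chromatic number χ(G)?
χ(G) = 3

Clique number ω(G) = 2 (lower bound: χ ≥ ω).
Odd cycle [13, 12, 17, 10, 4, 7, 9, 16, 3] needs 3 colors (χ ≥ 3).
The coloring below uses 3 colors, so χ(G) = 3.
A valid 3-coloring: color 1: [4, 13, 16, 17]; color 2: [3, 7, 10, 12]; color 3: [9].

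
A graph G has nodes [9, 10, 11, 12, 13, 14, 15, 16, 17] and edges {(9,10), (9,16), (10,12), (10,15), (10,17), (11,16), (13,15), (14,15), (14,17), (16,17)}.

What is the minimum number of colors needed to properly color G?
Clique number ω(G) = 2 (lower bound: χ ≥ ω).
The graph is bipartite (no odd cycle), so 2 colors suffice: χ(G) = 2.
A valid 2-coloring: color 1: [10, 13, 14, 16]; color 2: [9, 11, 12, 15, 17].

χ(G) = 2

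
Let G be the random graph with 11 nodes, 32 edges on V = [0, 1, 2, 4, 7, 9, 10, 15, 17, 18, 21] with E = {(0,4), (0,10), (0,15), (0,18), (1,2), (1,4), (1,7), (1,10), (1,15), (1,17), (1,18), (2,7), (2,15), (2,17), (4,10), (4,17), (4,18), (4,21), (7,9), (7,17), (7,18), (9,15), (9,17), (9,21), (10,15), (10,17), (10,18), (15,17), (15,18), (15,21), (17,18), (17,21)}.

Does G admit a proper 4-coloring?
No, G is not 4-colorable

The clique on vertices [1, 4, 10, 17, 18] has size 5 > 4, so it alone needs 5 colors.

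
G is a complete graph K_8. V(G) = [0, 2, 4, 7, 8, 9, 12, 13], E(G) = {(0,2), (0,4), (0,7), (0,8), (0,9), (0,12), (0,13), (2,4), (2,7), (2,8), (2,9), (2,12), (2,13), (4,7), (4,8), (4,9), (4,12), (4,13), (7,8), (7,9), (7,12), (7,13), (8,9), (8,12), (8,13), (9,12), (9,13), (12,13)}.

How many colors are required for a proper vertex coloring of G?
χ(G) = 8

Clique number ω(G) = 8 (lower bound: χ ≥ ω).
The clique on [0, 2, 4, 7, 8, 9, 12, 13] has size 8, forcing χ ≥ 8, and the coloring below uses 8 colors, so χ(G) = 8.
A valid 8-coloring: color 1: [2]; color 2: [8]; color 3: [4]; color 4: [13]; color 5: [12]; color 6: [9]; color 7: [0]; color 8: [7].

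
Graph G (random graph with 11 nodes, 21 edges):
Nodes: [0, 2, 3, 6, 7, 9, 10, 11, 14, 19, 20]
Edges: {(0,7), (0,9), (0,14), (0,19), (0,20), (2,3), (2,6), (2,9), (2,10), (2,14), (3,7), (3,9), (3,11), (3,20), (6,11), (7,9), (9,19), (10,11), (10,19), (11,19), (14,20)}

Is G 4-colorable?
Yes, G is 4-colorable

A valid 4-coloring: color 1: [9, 11, 14]; color 2: [2, 7, 19, 20]; color 3: [0, 3, 6, 10].
(χ(G) = 3 ≤ 4.)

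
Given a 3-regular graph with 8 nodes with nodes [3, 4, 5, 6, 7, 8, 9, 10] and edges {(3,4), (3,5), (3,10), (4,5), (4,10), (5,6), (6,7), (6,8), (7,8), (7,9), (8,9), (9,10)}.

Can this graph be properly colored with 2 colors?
The clique on vertices [3, 4, 10] has size 3 > 2, so it alone needs 3 colors.

No, G is not 2-colorable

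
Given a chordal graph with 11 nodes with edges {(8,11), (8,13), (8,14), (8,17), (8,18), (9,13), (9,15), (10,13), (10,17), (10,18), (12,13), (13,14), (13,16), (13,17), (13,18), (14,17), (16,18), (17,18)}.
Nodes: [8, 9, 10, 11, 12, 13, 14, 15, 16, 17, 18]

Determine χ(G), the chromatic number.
χ(G) = 4

Clique number ω(G) = 4 (lower bound: χ ≥ ω).
The clique on [8, 13, 17, 18] has size 4, forcing χ ≥ 4, and the coloring below uses 4 colors, so χ(G) = 4.
A valid 4-coloring: color 1: [11, 13, 15]; color 2: [8, 9, 10, 12, 16]; color 3: [14, 18]; color 4: [17].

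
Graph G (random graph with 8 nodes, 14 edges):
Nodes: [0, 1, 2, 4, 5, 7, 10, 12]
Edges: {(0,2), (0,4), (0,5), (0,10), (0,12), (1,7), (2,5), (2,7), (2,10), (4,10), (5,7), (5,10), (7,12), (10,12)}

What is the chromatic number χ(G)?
χ(G) = 4

Clique number ω(G) = 4 (lower bound: χ ≥ ω).
The clique on [0, 2, 5, 10] has size 4, forcing χ ≥ 4, and the coloring below uses 4 colors, so χ(G) = 4.
A valid 4-coloring: color 1: [7, 10]; color 2: [0, 1]; color 3: [2, 4, 12]; color 4: [5].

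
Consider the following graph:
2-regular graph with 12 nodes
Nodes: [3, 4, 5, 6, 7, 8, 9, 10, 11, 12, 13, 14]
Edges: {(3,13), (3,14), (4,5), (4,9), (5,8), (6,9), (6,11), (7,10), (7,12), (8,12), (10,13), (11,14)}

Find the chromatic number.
χ(G) = 2

Clique number ω(G) = 2 (lower bound: χ ≥ ω).
The graph is bipartite (no odd cycle), so 2 colors suffice: χ(G) = 2.
A valid 2-coloring: color 1: [3, 5, 9, 10, 11, 12]; color 2: [4, 6, 7, 8, 13, 14].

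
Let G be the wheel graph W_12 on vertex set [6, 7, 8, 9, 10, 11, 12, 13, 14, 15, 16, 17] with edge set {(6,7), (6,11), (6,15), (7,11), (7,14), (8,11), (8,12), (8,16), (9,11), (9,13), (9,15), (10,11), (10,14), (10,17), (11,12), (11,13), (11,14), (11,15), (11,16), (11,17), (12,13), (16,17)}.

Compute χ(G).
Clique number ω(G) = 3 (lower bound: χ ≥ ω).
Odd cycle [9, 13, 12, 8, 16, 17, 10, 14, 7, 6, 15] needs 3 colors (χ ≥ 3).
Vertex 11 is adjacent to every vertex of [6, 7, 8, 9, 10, 12, 13, 14, 15, 16, 17], which already need 3 colors among themselves, so 11 needs a new color (χ ≥ 4).
The coloring below uses 4 colors, so χ(G) = 4.
A valid 4-coloring: color 1: [11]; color 2: [6, 9, 10, 12, 16]; color 3: [8, 13, 14, 15, 17]; color 4: [7].

χ(G) = 4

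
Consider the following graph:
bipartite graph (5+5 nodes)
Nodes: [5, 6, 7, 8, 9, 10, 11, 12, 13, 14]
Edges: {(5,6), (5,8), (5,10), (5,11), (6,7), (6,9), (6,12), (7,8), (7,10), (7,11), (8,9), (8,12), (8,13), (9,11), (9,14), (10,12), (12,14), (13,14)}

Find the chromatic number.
χ(G) = 2

Clique number ω(G) = 2 (lower bound: χ ≥ ω).
The graph is bipartite (no odd cycle), so 2 colors suffice: χ(G) = 2.
A valid 2-coloring: color 1: [6, 8, 10, 11, 14]; color 2: [5, 7, 9, 12, 13].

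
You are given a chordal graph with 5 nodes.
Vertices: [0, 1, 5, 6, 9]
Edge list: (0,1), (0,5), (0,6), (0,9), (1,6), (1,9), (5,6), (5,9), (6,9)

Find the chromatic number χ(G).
Clique number ω(G) = 4 (lower bound: χ ≥ ω).
The clique on [0, 1, 6, 9] has size 4, forcing χ ≥ 4, and the coloring below uses 4 colors, so χ(G) = 4.
A valid 4-coloring: color 1: [0]; color 2: [9]; color 3: [6]; color 4: [1, 5].

χ(G) = 4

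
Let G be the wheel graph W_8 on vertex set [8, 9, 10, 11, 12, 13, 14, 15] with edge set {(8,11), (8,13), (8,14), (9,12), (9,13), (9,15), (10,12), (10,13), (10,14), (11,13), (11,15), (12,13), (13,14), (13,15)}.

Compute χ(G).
χ(G) = 4

Clique number ω(G) = 3 (lower bound: χ ≥ ω).
Odd cycle [15, 11, 8, 14, 10, 12, 9] needs 3 colors (χ ≥ 3).
Vertex 13 is adjacent to every vertex of [8, 9, 10, 11, 12, 14, 15], which already need 3 colors among themselves, so 13 needs a new color (χ ≥ 4).
The coloring below uses 4 colors, so χ(G) = 4.
A valid 4-coloring: color 1: [13]; color 2: [8, 12, 15]; color 3: [9, 11, 14]; color 4: [10].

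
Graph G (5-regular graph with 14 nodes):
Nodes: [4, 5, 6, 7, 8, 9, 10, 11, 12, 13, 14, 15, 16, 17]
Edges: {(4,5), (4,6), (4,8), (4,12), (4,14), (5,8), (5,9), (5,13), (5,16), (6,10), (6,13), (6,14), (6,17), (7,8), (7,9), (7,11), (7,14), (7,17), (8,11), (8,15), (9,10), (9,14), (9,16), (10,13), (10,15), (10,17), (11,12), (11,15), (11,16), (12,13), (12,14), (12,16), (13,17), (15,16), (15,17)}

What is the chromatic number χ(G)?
χ(G) = 4

Clique number ω(G) = 4 (lower bound: χ ≥ ω).
The clique on [6, 10, 13, 17] has size 4, forcing χ ≥ 4, and the coloring below uses 4 colors, so χ(G) = 4.
A valid 4-coloring: color 1: [4, 7, 13, 15]; color 2: [9, 11, 17]; color 3: [8, 10, 14, 16]; color 4: [5, 6, 12].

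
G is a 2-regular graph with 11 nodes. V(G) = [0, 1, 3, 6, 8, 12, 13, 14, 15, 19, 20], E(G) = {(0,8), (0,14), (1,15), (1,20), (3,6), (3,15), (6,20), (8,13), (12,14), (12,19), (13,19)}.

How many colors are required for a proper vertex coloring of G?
χ(G) = 3

Clique number ω(G) = 2 (lower bound: χ ≥ ω).
Odd cycle [20, 1, 15, 3, 6] needs 3 colors (χ ≥ 3).
The coloring below uses 3 colors, so χ(G) = 3.
A valid 3-coloring: color 1: [1, 3, 8, 14, 19]; color 2: [0, 12, 13, 15, 20]; color 3: [6].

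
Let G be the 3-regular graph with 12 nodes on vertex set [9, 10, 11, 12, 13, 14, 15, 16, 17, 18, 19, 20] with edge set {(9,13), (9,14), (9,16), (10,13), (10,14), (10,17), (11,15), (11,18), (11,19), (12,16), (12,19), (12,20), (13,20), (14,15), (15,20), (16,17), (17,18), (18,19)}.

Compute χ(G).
χ(G) = 3

Clique number ω(G) = 3 (lower bound: χ ≥ ω).
The clique on [11, 18, 19] has size 3, forcing χ ≥ 3, and the coloring below uses 3 colors, so χ(G) = 3.
A valid 3-coloring: color 1: [13, 15, 16, 18]; color 2: [9, 10, 19, 20]; color 3: [11, 12, 14, 17].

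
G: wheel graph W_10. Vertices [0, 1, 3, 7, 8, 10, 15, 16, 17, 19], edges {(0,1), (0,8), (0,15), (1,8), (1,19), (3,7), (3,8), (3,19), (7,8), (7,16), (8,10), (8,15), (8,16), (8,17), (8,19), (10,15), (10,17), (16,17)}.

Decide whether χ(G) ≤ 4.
A valid 4-coloring: color 1: [8]; color 2: [1, 3, 10, 16]; color 3: [0, 7, 17, 19]; color 4: [15].
(χ(G) = 4 ≤ 4.)

Yes, G is 4-colorable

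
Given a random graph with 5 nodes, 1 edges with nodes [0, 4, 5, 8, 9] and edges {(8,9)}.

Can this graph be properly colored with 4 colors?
Yes, G is 4-colorable

A valid 4-coloring: color 1: [0, 4, 5, 8]; color 2: [9].
(χ(G) = 2 ≤ 4.)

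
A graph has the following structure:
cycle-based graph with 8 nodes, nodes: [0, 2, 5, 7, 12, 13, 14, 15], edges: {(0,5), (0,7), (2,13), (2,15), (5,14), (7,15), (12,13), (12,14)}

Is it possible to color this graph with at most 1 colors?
No, G is not 1-colorable

Edge (0,5) forces its endpoints to differ, so 1 color is not enough.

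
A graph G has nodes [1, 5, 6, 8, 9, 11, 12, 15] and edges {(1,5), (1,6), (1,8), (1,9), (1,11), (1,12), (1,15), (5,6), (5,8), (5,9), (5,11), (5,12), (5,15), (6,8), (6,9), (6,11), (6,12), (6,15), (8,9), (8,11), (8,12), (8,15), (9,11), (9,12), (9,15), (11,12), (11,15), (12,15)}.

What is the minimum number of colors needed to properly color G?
Clique number ω(G) = 8 (lower bound: χ ≥ ω).
The clique on [1, 5, 6, 8, 9, 11, 12, 15] has size 8, forcing χ ≥ 8, and the coloring below uses 8 colors, so χ(G) = 8.
A valid 8-coloring: color 1: [11]; color 2: [9]; color 3: [8]; color 4: [1]; color 5: [5]; color 6: [15]; color 7: [12]; color 8: [6].

χ(G) = 8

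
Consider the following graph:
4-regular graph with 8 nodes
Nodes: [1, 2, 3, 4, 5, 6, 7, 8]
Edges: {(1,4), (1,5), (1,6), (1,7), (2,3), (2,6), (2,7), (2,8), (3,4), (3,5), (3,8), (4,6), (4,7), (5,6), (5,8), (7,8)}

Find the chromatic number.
χ(G) = 3

Clique number ω(G) = 3 (lower bound: χ ≥ ω).
The clique on [2, 3, 8] has size 3, forcing χ ≥ 3, and the coloring below uses 3 colors, so χ(G) = 3.
A valid 3-coloring: color 1: [3, 6, 7]; color 2: [2, 4, 5]; color 3: [1, 8].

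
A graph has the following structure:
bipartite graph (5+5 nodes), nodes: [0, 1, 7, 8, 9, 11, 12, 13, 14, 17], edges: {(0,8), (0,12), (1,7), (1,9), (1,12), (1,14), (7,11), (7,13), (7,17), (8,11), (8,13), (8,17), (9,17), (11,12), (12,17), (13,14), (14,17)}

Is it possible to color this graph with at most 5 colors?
Yes, G is 5-colorable

A valid 5-coloring: color 1: [0, 1, 11, 13, 17]; color 2: [7, 8, 9, 12, 14].
(χ(G) = 2 ≤ 5.)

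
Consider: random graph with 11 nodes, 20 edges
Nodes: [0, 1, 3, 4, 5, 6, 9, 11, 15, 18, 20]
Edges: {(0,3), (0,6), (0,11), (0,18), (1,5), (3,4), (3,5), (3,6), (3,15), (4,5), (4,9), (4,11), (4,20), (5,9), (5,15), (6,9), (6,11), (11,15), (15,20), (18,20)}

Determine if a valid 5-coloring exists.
A valid 5-coloring: color 1: [0, 1, 4, 15]; color 2: [5, 6, 20]; color 3: [3, 9, 11, 18].
(χ(G) = 3 ≤ 5.)

Yes, G is 5-colorable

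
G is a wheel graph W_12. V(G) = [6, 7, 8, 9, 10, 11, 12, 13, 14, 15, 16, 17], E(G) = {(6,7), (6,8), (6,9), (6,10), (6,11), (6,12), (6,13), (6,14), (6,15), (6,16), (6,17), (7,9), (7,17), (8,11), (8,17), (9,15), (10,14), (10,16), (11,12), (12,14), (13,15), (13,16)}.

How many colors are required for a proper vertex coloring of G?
Clique number ω(G) = 3 (lower bound: χ ≥ ω).
Odd cycle [10, 16, 13, 15, 9, 7, 17, 8, 11, 12, 14] needs 3 colors (χ ≥ 3).
Vertex 6 is adjacent to every vertex of [7, 8, 9, 10, 11, 12, 13, 14, 15, 16, 17], which already need 3 colors among themselves, so 6 needs a new color (χ ≥ 4).
The coloring below uses 4 colors, so χ(G) = 4.
A valid 4-coloring: color 1: [6]; color 2: [9, 10, 12, 13, 17]; color 3: [7, 8, 14, 15, 16]; color 4: [11].

χ(G) = 4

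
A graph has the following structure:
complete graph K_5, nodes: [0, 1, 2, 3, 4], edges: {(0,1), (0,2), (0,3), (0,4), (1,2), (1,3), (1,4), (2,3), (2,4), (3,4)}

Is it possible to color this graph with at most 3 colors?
The clique on vertices [0, 1, 2, 3, 4] has size 5 > 3, so it alone needs 5 colors.

No, G is not 3-colorable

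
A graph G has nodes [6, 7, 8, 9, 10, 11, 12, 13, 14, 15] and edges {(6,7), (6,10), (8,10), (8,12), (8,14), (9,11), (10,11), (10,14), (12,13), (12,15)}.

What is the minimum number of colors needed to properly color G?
χ(G) = 3

Clique number ω(G) = 3 (lower bound: χ ≥ ω).
The clique on [8, 10, 14] has size 3, forcing χ ≥ 3, and the coloring below uses 3 colors, so χ(G) = 3.
A valid 3-coloring: color 1: [7, 9, 10, 12]; color 2: [6, 8, 11, 13, 15]; color 3: [14].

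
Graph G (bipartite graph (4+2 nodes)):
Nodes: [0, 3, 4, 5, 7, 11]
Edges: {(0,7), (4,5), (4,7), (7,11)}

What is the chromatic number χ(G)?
Clique number ω(G) = 2 (lower bound: χ ≥ ω).
The graph is bipartite (no odd cycle), so 2 colors suffice: χ(G) = 2.
A valid 2-coloring: color 1: [3, 5, 7]; color 2: [0, 4, 11].

χ(G) = 2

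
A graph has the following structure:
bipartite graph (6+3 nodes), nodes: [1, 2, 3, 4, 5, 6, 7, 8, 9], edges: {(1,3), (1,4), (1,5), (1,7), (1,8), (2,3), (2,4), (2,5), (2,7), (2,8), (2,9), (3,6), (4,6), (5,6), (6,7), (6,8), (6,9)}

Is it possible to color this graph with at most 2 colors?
A valid 2-coloring: color 1: [1, 2, 6]; color 2: [3, 4, 5, 7, 8, 9].
(χ(G) = 2 ≤ 2.)

Yes, G is 2-colorable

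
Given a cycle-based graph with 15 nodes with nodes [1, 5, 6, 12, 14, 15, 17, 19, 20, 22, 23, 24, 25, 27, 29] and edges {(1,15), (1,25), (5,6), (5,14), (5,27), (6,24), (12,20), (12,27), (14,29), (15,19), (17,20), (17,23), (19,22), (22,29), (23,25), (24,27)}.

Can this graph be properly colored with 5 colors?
A valid 5-coloring: color 1: [6, 14, 15, 20, 22, 23, 27]; color 2: [1, 5, 12, 17, 19, 24, 29]; color 3: [25].
(χ(G) = 3 ≤ 5.)

Yes, G is 5-colorable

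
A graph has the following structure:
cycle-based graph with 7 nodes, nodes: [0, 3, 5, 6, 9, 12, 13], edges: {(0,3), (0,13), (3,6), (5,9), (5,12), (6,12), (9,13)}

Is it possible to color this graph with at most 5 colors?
A valid 5-coloring: color 1: [0, 6, 9]; color 2: [3, 5, 13]; color 3: [12].
(χ(G) = 3 ≤ 5.)

Yes, G is 5-colorable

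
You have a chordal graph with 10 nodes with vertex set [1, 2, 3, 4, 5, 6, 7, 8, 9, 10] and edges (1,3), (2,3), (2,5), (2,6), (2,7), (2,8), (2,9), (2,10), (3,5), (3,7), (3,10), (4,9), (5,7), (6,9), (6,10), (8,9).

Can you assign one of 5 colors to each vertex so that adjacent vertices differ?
A valid 5-coloring: color 1: [1, 2, 4]; color 2: [3, 6, 8]; color 3: [5, 9, 10]; color 4: [7].
(χ(G) = 4 ≤ 5.)

Yes, G is 5-colorable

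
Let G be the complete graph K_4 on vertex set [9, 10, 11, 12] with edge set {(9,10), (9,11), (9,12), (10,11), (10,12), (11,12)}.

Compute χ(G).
Clique number ω(G) = 4 (lower bound: χ ≥ ω).
The clique on [9, 10, 11, 12] has size 4, forcing χ ≥ 4, and the coloring below uses 4 colors, so χ(G) = 4.
A valid 4-coloring: color 1: [12]; color 2: [9]; color 3: [11]; color 4: [10].

χ(G) = 4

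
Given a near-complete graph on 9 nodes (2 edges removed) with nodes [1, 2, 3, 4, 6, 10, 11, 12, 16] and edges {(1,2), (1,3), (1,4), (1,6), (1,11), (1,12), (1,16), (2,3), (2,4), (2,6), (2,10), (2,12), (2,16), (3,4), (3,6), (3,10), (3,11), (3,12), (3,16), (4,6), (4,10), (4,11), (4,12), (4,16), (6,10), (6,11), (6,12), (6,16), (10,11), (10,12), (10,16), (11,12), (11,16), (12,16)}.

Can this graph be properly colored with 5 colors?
No, G is not 5-colorable

The clique on vertices [1, 2, 3, 4, 6, 12, 16] has size 7 > 5, so it alone needs 7 colors.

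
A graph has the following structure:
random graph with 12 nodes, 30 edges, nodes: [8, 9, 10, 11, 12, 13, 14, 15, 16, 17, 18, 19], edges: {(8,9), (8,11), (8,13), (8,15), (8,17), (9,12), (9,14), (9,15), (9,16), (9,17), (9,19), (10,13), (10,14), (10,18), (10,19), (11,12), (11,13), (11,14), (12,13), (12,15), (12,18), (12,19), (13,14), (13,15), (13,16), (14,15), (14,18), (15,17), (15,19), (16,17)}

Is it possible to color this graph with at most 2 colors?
The clique on vertices [8, 9, 15, 17] has size 4 > 2, so it alone needs 4 colors.

No, G is not 2-colorable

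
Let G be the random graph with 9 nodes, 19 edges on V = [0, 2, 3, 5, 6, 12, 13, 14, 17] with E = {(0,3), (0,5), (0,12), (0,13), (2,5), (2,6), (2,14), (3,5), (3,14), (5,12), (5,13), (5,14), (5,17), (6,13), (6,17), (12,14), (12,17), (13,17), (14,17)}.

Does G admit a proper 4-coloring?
A valid 4-coloring: color 1: [5, 6]; color 2: [13, 14]; color 3: [0, 2, 17]; color 4: [3, 12].
(χ(G) = 4 ≤ 4.)

Yes, G is 4-colorable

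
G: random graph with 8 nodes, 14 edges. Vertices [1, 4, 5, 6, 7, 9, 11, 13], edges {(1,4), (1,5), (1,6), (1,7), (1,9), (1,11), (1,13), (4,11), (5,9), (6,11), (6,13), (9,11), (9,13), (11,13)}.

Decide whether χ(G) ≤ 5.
Yes, G is 5-colorable

A valid 5-coloring: color 1: [1]; color 2: [5, 7, 11]; color 3: [4, 13]; color 4: [6, 9].
(χ(G) = 4 ≤ 5.)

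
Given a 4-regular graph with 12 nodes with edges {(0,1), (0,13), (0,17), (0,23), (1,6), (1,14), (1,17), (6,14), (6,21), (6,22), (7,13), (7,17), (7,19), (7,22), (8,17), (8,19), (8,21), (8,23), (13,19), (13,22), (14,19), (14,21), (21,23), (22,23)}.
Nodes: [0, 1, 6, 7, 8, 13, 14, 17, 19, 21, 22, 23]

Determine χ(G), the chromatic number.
χ(G) = 3

Clique number ω(G) = 3 (lower bound: χ ≥ ω).
The clique on [0, 1, 17] has size 3, forcing χ ≥ 3, and the coloring below uses 3 colors, so χ(G) = 3.
A valid 3-coloring: color 1: [0, 6, 7, 8]; color 2: [1, 19, 21, 22]; color 3: [13, 14, 17, 23].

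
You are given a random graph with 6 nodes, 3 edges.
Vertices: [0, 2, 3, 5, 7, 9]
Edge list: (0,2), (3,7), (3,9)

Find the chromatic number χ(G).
Clique number ω(G) = 2 (lower bound: χ ≥ ω).
The graph is bipartite (no odd cycle), so 2 colors suffice: χ(G) = 2.
A valid 2-coloring: color 1: [2, 3, 5]; color 2: [0, 7, 9].

χ(G) = 2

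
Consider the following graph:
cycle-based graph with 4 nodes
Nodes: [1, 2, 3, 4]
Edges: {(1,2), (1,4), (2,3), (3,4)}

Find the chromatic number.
Clique number ω(G) = 2 (lower bound: χ ≥ ω).
The graph is bipartite (no odd cycle), so 2 colors suffice: χ(G) = 2.
A valid 2-coloring: color 1: [2, 4]; color 2: [1, 3].

χ(G) = 2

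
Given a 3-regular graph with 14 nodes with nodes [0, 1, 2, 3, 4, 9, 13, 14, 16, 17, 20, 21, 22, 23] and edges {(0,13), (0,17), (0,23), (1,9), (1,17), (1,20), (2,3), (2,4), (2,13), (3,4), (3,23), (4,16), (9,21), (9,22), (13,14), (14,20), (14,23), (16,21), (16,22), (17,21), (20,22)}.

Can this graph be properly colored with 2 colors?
The clique on vertices [2, 3, 4] has size 3 > 2, so it alone needs 3 colors.

No, G is not 2-colorable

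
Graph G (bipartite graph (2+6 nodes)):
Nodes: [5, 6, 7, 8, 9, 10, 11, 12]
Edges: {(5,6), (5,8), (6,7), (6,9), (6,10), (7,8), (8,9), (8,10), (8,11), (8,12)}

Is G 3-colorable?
Yes, G is 3-colorable

A valid 3-coloring: color 1: [6, 8]; color 2: [5, 7, 9, 10, 11, 12].
(χ(G) = 2 ≤ 3.)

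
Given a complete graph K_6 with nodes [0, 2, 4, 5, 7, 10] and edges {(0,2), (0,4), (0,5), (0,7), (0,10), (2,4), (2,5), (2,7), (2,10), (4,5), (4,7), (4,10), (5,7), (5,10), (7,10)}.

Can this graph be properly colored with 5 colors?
No, G is not 5-colorable

The clique on vertices [0, 2, 4, 5, 7, 10] has size 6 > 5, so it alone needs 6 colors.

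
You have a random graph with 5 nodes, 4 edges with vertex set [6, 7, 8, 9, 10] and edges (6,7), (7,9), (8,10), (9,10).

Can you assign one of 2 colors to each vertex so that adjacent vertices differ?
Yes, G is 2-colorable

A valid 2-coloring: color 1: [7, 10]; color 2: [6, 8, 9].
(χ(G) = 2 ≤ 2.)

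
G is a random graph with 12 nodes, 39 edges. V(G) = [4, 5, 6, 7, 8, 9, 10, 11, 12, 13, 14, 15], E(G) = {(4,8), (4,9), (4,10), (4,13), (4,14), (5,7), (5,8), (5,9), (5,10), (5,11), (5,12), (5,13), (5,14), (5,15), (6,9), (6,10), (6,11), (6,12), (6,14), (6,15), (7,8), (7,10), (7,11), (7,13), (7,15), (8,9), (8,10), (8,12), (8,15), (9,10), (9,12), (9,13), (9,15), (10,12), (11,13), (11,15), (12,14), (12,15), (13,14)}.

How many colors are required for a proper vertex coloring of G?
Clique number ω(G) = 5 (lower bound: χ ≥ ω).
The clique on [5, 8, 9, 10, 12] has size 5, forcing χ ≥ 5, and the coloring below uses 5 colors, so χ(G) = 5.
A valid 5-coloring: color 1: [4, 5, 6]; color 2: [7, 9, 14]; color 3: [10, 13, 15]; color 4: [11, 12]; color 5: [8].

χ(G) = 5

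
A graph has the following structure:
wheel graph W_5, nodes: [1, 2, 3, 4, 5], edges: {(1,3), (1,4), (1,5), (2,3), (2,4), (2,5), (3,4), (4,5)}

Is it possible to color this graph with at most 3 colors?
Yes, G is 3-colorable

A valid 3-coloring: color 1: [4]; color 2: [1, 2]; color 3: [3, 5].
(χ(G) = 3 ≤ 3.)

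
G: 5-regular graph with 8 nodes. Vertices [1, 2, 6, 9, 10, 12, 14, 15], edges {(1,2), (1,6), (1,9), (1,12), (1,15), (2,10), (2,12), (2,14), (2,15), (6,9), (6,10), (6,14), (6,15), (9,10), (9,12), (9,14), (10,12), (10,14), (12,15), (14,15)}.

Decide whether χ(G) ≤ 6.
A valid 6-coloring: color 1: [6, 12]; color 2: [10, 15]; color 3: [1, 14]; color 4: [2, 9].
(χ(G) = 4 ≤ 6.)

Yes, G is 6-colorable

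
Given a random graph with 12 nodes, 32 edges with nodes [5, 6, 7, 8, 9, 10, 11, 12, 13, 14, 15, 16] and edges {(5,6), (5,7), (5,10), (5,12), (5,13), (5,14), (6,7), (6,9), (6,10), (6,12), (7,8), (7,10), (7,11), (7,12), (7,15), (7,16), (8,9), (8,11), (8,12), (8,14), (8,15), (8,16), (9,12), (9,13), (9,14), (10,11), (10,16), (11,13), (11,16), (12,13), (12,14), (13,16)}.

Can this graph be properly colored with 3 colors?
No, G is not 3-colorable

The clique on vertices [8, 9, 12, 14] has size 4 > 3, so it alone needs 4 colors.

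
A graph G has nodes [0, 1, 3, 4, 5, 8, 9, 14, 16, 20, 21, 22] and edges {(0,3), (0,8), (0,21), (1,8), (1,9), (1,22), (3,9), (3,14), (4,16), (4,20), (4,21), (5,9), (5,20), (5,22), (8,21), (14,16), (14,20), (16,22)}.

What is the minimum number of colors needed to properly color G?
Clique number ω(G) = 3 (lower bound: χ ≥ ω).
The clique on [0, 8, 21] has size 3, forcing χ ≥ 3, and the coloring below uses 3 colors, so χ(G) = 3.
A valid 3-coloring: color 1: [1, 3, 5, 16, 21]; color 2: [0, 9, 20, 22]; color 3: [4, 8, 14].

χ(G) = 3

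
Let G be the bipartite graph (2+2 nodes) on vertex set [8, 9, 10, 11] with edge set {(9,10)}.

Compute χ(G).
χ(G) = 2

Clique number ω(G) = 2 (lower bound: χ ≥ ω).
The graph is bipartite (no odd cycle), so 2 colors suffice: χ(G) = 2.
A valid 2-coloring: color 1: [8, 9, 11]; color 2: [10].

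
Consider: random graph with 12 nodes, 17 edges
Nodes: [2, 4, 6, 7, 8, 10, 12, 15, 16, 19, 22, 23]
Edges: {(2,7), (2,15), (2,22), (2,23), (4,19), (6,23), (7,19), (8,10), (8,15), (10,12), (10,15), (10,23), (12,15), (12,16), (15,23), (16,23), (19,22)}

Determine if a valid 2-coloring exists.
No, G is not 2-colorable

The clique on vertices [2, 15, 23] has size 3 > 2, so it alone needs 3 colors.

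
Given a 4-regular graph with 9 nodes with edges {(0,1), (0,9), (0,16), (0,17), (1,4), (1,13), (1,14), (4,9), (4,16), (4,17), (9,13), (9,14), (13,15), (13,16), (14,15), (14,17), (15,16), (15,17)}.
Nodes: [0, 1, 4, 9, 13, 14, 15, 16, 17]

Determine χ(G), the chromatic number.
χ(G) = 3

Clique number ω(G) = 3 (lower bound: χ ≥ ω).
The clique on [13, 15, 16] has size 3, forcing χ ≥ 3, and the coloring below uses 3 colors, so χ(G) = 3.
A valid 3-coloring: color 1: [1, 9, 16, 17]; color 2: [0, 4, 15]; color 3: [13, 14].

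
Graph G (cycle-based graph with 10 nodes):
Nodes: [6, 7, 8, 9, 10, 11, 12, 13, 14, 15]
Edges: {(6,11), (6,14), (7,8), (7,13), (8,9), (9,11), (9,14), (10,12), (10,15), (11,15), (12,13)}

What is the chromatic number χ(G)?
Clique number ω(G) = 2 (lower bound: χ ≥ ω).
The graph is bipartite (no odd cycle), so 2 colors suffice: χ(G) = 2.
A valid 2-coloring: color 1: [6, 7, 9, 12, 15]; color 2: [8, 10, 11, 13, 14].

χ(G) = 2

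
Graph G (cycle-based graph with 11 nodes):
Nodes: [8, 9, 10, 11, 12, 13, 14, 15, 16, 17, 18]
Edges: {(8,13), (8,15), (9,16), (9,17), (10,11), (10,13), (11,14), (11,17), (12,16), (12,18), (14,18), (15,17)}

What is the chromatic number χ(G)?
Clique number ω(G) = 2 (lower bound: χ ≥ ω).
Odd cycle [9, 16, 12, 18, 14, 11, 17] needs 3 colors (χ ≥ 3).
The coloring below uses 3 colors, so χ(G) = 3.
A valid 3-coloring: color 1: [8, 10, 16, 17, 18]; color 2: [9, 11, 12, 13, 15]; color 3: [14].

χ(G) = 3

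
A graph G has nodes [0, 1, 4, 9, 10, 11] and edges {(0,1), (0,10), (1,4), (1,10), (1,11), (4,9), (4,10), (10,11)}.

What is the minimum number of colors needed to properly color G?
χ(G) = 3

Clique number ω(G) = 3 (lower bound: χ ≥ ω).
The clique on [0, 1, 10] has size 3, forcing χ ≥ 3, and the coloring below uses 3 colors, so χ(G) = 3.
A valid 3-coloring: color 1: [9, 10]; color 2: [1]; color 3: [0, 4, 11].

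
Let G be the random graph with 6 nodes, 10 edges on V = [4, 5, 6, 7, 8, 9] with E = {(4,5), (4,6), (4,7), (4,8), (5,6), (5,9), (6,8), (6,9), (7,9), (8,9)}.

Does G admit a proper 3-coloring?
A valid 3-coloring: color 1: [4, 9]; color 2: [6, 7]; color 3: [5, 8].
(χ(G) = 3 ≤ 3.)

Yes, G is 3-colorable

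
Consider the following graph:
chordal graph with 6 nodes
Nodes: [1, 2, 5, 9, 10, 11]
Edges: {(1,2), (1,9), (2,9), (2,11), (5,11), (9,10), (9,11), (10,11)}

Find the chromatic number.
χ(G) = 3

Clique number ω(G) = 3 (lower bound: χ ≥ ω).
The clique on [1, 2, 9] has size 3, forcing χ ≥ 3, and the coloring below uses 3 colors, so χ(G) = 3.
A valid 3-coloring: color 1: [1, 11]; color 2: [5, 9]; color 3: [2, 10].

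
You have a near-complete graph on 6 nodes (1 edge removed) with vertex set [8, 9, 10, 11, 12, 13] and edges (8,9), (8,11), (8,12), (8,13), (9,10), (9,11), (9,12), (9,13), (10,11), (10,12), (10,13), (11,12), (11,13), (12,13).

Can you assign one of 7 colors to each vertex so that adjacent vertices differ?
A valid 7-coloring: color 1: [9]; color 2: [12]; color 3: [13]; color 4: [11]; color 5: [8, 10].
(χ(G) = 5 ≤ 7.)

Yes, G is 7-colorable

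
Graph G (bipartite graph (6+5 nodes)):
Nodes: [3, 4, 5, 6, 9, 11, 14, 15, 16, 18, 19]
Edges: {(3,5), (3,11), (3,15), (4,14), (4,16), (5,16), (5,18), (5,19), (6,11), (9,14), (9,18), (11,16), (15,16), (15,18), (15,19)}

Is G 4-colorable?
A valid 4-coloring: color 1: [3, 6, 14, 16, 18, 19]; color 2: [4, 5, 9, 11, 15].
(χ(G) = 2 ≤ 4.)

Yes, G is 4-colorable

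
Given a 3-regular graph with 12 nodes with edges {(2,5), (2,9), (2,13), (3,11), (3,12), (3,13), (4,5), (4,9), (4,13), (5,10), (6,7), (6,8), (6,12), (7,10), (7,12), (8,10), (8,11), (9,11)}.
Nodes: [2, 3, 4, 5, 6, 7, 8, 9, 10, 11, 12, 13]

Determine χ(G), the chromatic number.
Clique number ω(G) = 3 (lower bound: χ ≥ ω).
The clique on [6, 7, 12] has size 3, forcing χ ≥ 3, and the coloring below uses 3 colors, so χ(G) = 3.
A valid 3-coloring: color 1: [2, 3, 4, 7, 8]; color 2: [5, 9, 12, 13]; color 3: [6, 10, 11].

χ(G) = 3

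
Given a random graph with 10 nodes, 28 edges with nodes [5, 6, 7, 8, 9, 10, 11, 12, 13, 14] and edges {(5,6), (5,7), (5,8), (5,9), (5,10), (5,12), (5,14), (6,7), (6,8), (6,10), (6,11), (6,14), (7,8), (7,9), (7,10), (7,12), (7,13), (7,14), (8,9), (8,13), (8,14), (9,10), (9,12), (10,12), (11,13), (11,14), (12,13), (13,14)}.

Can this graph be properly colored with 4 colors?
No, G is not 4-colorable

The clique on vertices [5, 7, 9, 10, 12] has size 5 > 4, so it alone needs 5 colors.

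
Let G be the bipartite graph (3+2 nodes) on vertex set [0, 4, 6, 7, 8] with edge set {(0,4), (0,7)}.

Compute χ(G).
Clique number ω(G) = 2 (lower bound: χ ≥ ω).
The graph is bipartite (no odd cycle), so 2 colors suffice: χ(G) = 2.
A valid 2-coloring: color 1: [0, 6, 8]; color 2: [4, 7].

χ(G) = 2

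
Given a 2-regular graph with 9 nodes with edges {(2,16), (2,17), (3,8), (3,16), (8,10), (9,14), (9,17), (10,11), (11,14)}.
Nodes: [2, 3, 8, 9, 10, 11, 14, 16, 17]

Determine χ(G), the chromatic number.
Clique number ω(G) = 2 (lower bound: χ ≥ ω).
Odd cycle [9, 17, 2, 16, 3, 8, 10, 11, 14] needs 3 colors (χ ≥ 3).
The coloring below uses 3 colors, so χ(G) = 3.
A valid 3-coloring: color 1: [2, 8, 9, 11]; color 2: [10, 14, 16, 17]; color 3: [3].

χ(G) = 3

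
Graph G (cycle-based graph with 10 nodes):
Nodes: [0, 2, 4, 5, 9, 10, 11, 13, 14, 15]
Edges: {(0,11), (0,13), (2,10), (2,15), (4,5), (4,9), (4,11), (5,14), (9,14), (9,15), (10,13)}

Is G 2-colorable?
A valid 2-coloring: color 1: [0, 4, 10, 14, 15]; color 2: [2, 5, 9, 11, 13].
(χ(G) = 2 ≤ 2.)

Yes, G is 2-colorable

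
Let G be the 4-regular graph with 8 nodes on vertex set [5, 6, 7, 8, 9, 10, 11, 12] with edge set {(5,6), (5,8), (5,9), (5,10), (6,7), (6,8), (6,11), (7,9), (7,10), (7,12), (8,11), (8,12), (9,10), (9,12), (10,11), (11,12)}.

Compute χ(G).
χ(G) = 3

Clique number ω(G) = 3 (lower bound: χ ≥ ω).
The clique on [8, 11, 12] has size 3, forcing χ ≥ 3, and the coloring below uses 3 colors, so χ(G) = 3.
A valid 3-coloring: color 1: [5, 7, 11]; color 2: [8, 9]; color 3: [6, 10, 12].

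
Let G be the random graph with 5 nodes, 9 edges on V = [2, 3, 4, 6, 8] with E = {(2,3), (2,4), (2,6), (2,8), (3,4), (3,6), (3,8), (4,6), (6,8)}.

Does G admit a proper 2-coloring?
No, G is not 2-colorable

The clique on vertices [2, 3, 6, 8] has size 4 > 2, so it alone needs 4 colors.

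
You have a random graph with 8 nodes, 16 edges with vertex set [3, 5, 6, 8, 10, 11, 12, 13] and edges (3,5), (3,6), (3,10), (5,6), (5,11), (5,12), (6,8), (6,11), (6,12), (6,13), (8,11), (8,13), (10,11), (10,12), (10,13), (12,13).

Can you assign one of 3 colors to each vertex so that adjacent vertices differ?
Odd cycle [12, 13, 8, 11, 5] needs 3 colors (χ ≥ 3).
Vertex 6 is adjacent to every vertex of [5, 8, 11, 12, 13], which already need 3 colors among themselves, so 6 needs a new color (χ ≥ 4).
Hence χ(G) ≥ 4 > 3, so no proper 3-coloring exists.

No, G is not 3-colorable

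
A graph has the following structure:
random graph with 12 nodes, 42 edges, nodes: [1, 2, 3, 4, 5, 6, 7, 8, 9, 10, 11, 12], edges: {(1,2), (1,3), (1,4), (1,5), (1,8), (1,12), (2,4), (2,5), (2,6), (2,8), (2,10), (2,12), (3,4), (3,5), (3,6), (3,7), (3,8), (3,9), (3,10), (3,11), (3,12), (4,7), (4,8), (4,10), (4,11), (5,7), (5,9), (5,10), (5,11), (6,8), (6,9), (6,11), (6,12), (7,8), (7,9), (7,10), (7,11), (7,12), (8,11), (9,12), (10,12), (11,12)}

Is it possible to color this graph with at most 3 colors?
The clique on vertices [3, 4, 7, 8, 11] has size 5 > 3, so it alone needs 5 colors.

No, G is not 3-colorable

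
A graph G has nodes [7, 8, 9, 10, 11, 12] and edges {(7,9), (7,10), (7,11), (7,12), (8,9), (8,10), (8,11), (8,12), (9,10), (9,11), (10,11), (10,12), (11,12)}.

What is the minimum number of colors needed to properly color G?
Clique number ω(G) = 4 (lower bound: χ ≥ ω).
The clique on [8, 9, 10, 11] has size 4, forcing χ ≥ 4, and the coloring below uses 4 colors, so χ(G) = 4.
A valid 4-coloring: color 1: [11]; color 2: [10]; color 3: [7, 8]; color 4: [9, 12].

χ(G) = 4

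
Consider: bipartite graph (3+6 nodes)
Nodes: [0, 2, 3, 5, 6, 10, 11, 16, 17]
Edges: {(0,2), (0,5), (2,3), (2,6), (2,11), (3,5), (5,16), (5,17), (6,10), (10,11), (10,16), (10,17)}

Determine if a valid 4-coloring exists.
Yes, G is 4-colorable

A valid 4-coloring: color 1: [2, 5, 10]; color 2: [0, 3, 6, 11, 16, 17].
(χ(G) = 2 ≤ 4.)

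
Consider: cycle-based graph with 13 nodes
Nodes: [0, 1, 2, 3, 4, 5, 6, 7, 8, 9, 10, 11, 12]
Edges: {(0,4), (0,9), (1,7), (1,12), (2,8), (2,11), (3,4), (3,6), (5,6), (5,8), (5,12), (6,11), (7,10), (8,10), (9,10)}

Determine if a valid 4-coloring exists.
Yes, G is 4-colorable

A valid 4-coloring: color 1: [0, 1, 2, 3, 5, 10]; color 2: [4, 6, 7, 8, 9, 12]; color 3: [11].
(χ(G) = 3 ≤ 4.)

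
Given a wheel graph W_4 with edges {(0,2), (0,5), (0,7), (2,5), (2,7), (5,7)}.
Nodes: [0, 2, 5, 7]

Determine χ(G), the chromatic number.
χ(G) = 4

Clique number ω(G) = 4 (lower bound: χ ≥ ω).
The clique on [0, 2, 5, 7] has size 4, forcing χ ≥ 4, and the coloring below uses 4 colors, so χ(G) = 4.
A valid 4-coloring: color 1: [2]; color 2: [7]; color 3: [0]; color 4: [5].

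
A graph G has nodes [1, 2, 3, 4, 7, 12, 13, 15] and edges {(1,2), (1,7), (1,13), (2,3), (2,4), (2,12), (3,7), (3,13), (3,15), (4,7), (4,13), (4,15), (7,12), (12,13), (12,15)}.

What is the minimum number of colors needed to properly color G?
Clique number ω(G) = 2 (lower bound: χ ≥ ω).
The graph is bipartite (no odd cycle), so 2 colors suffice: χ(G) = 2.
A valid 2-coloring: color 1: [1, 3, 4, 12]; color 2: [2, 7, 13, 15].

χ(G) = 2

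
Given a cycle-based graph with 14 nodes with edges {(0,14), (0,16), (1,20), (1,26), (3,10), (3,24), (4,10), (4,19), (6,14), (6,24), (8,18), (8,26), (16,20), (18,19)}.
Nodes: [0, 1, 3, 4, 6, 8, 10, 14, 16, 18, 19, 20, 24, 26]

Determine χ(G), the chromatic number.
Clique number ω(G) = 2 (lower bound: χ ≥ ω).
The graph is bipartite (no odd cycle), so 2 colors suffice: χ(G) = 2.
A valid 2-coloring: color 1: [1, 8, 10, 14, 16, 19, 24]; color 2: [0, 3, 4, 6, 18, 20, 26].

χ(G) = 2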